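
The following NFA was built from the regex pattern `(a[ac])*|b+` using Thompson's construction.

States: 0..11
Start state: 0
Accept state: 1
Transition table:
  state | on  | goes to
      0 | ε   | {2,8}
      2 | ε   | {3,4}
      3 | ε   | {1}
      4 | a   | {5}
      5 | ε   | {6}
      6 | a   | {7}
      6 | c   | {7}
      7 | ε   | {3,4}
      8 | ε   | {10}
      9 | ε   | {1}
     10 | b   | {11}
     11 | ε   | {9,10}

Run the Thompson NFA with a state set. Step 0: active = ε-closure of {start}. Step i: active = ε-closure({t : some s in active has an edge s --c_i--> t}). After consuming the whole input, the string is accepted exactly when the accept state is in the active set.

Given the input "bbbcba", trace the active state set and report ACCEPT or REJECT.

Answer: REJECT

Derivation:
start: ε-closure({0}) = {0,1,2,3,4,8,10}
'b' @ 1: {1,9,10,11}  ✓accept
'b' @ 2: {1,9,10,11}  ✓accept
'b' @ 3: {1,9,10,11}  ✓accept
'c' @ 4: {}  — no active states
rest 'ba' ignored (set empty)
end set {} — state 1 not in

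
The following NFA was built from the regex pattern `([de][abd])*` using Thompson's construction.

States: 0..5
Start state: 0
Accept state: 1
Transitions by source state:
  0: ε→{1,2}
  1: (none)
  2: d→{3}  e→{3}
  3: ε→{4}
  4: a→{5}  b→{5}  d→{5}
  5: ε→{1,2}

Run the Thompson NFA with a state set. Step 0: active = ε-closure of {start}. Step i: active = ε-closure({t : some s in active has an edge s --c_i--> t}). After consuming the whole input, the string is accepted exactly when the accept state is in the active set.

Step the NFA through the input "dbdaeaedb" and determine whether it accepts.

start: ε-closure({0}) = {0,1,2}
'd' @ 1: {3,4}
'b' @ 2: {1,2,5}  [accepting]
'd' @ 3: {3,4}
'a' @ 4: {1,2,5}  [accepting]
'e' @ 5: {3,4}
'a' @ 6: {1,2,5}  [accepting]
'e' @ 7: {3,4}
'd' @ 8: {1,2,5}  [accepting]
'b' @ 9: {}  — dead — no transitions
after full input: {}  (accept=1 not in)

Answer: REJECT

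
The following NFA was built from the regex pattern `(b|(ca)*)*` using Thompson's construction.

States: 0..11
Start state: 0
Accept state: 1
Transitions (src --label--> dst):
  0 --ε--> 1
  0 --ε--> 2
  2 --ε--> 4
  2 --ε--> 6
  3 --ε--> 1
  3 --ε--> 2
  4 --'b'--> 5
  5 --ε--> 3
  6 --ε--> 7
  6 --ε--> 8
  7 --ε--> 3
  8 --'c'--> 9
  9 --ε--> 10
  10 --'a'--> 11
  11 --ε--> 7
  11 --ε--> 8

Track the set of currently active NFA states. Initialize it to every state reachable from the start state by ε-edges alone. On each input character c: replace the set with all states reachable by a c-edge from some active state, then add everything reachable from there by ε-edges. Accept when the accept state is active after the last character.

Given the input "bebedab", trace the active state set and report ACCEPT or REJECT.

initial (ε-close {0}): {0,1,2,3,4,6,7,8}
'b' @ 1: {1,2,3,4,5,6,7,8}  (accept∈set)
'e' @ 2: {}  — no active states
rest 'bedab' ignored (set empty)
end set {} — state 1 not in

Answer: REJECT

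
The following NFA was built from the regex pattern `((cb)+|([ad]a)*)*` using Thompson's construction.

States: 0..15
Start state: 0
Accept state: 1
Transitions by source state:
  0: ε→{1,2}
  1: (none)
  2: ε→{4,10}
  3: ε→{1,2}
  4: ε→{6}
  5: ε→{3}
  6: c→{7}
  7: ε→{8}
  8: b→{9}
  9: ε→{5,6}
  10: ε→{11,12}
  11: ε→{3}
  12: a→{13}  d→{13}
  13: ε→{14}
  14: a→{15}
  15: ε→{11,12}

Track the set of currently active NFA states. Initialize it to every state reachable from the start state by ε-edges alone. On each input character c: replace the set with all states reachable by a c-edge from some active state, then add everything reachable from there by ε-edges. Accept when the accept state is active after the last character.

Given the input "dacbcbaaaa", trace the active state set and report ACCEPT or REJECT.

Answer: ACCEPT

Steps:
initial (ε-close {0}): {0,1,2,3,4,6,10,11,12}
'd' @ 1: {13,14}
'a' @ 2: {1,2,3,4,6,10,11,12,15}  (accept∈set)
'c' @ 3: {7,8}
'b' @ 4: {1,2,3,4,5,6,9,10,11,12}  (accept∈set)
'c' @ 5: {7,8}
'b' @ 6: {1,2,3,4,5,6,9,10,11,12}  (accept∈set)
'a' @ 7: {13,14}
'a' @ 8: {1,2,3,4,6,10,11,12,15}  (accept∈set)
'a' @ 9: {13,14}
'a' @ 10: {1,2,3,4,6,10,11,12,15}  (accept∈set)
end set {1,2,3,4,6,10,11,12,15} — state 1 in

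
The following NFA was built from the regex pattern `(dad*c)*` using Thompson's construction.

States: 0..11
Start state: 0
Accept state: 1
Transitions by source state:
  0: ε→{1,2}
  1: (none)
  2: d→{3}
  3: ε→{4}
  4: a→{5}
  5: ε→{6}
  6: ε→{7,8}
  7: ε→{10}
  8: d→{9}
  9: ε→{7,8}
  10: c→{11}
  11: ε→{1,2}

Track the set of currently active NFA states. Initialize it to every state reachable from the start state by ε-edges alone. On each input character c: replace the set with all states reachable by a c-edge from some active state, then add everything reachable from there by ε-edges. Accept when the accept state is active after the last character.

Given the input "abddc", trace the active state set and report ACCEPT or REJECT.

Answer: REJECT

Derivation:
initial (ε-close {0}): {0,1,2}
'a' @ 1: {}  — dead — no transitions
rest 'bddc' ignored (set empty)
after full input: {}  (accept=1 not in)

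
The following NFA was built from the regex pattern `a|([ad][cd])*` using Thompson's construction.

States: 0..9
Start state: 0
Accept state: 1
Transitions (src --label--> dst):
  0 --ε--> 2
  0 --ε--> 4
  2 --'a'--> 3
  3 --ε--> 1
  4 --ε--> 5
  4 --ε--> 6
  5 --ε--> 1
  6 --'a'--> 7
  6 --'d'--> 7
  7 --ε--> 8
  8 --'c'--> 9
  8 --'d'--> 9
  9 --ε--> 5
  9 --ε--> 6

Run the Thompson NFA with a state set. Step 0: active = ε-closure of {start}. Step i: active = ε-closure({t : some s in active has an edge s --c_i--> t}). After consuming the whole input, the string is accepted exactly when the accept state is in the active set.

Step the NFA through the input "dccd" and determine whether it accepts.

Answer: REJECT

Trace:
start: ε-closure({0}) = {0,1,2,4,5,6}
'd' @ 1: {7,8}
'c' @ 2: {1,5,6,9}  [accepting]
'c' @ 3: {}  — state set empty
rest 'd' ignored (set empty)
after full input: {}  (accept=1 not in)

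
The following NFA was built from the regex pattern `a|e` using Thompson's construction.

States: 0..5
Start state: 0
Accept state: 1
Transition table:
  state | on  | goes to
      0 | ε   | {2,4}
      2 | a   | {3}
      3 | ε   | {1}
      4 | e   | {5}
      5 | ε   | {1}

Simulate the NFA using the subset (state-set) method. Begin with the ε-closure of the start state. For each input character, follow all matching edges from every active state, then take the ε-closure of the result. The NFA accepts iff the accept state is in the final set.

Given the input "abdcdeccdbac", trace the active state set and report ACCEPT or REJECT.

initial (ε-close {0}): {0,2,4}
'a' @ 1: {1,3}  [accepting]
'b' @ 2: {}  — dead — no transitions
rest 'dcdeccdbac' ignored (set empty)
after full input: {}  (accept=1 not in)

Answer: REJECT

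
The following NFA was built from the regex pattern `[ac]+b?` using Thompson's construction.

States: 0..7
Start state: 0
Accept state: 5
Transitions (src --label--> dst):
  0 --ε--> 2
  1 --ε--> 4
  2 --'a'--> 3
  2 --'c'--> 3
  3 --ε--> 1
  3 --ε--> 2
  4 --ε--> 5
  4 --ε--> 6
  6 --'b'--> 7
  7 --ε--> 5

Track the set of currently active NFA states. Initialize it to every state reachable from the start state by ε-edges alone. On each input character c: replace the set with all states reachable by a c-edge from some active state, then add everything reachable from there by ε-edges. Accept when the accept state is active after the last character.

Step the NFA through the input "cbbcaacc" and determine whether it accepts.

S₀ = ε-closure({0}) = {0,2}
'c' @ 1: {1,2,3,4,5,6}  (accept∈set)
'b' @ 2: {5,7}  (accept∈set)
'b' @ 3: {}  — dead — no transitions
rest 'caacc' ignored (set empty)
end set {} — state 5 not in

Answer: REJECT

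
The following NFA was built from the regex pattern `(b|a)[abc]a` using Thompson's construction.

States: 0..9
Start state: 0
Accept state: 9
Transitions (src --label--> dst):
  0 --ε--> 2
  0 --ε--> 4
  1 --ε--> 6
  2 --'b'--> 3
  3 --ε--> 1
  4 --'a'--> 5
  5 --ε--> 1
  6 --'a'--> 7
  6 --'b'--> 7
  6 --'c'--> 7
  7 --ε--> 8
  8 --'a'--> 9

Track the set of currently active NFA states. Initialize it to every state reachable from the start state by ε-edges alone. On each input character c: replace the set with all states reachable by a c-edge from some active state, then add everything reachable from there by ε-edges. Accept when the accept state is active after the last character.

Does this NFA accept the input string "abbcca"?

Answer: REJECT

Steps:
start: ε-closure({0}) = {0,2,4}
'a' @ 1: {1,5,6}
'b' @ 2: {7,8}
'b' @ 3: {}  — dead — no transitions
rest 'cca' ignored (set empty)
after full input: {}  (accept=9 not in)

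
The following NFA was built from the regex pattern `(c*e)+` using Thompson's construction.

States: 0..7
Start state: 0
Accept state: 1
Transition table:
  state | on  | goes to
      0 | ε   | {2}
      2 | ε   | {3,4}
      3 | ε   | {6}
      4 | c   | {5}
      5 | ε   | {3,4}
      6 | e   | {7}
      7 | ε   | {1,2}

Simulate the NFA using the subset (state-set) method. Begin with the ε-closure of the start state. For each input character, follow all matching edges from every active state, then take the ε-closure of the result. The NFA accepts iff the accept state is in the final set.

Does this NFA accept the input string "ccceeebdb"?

start: ε-closure({0}) = {0,2,3,4,6}
'c' @ 1: {3,4,5,6}
'c' @ 2: {3,4,5,6}
'c' @ 3: {3,4,5,6}
'e' @ 4: {1,2,3,4,6,7}  ✓accept
'e' @ 5: {1,2,3,4,6,7}  ✓accept
'e' @ 6: {1,2,3,4,6,7}  ✓accept
'b' @ 7: {}  — dead — no transitions
rest 'db' ignored (set empty)
end set {} — state 1 not in

Answer: REJECT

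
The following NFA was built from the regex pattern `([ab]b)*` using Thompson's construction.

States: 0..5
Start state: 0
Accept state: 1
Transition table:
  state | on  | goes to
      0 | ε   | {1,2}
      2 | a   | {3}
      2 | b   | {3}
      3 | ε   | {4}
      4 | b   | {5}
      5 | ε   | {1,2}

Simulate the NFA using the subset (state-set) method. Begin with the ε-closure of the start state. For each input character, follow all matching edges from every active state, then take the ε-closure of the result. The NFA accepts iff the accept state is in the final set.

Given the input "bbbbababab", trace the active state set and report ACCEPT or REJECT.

Answer: ACCEPT

Steps:
S₀ = ε-closure({0}) = {0,1,2}
'b' @ 1: {3,4}
'b' @ 2: {1,2,5}  ✓accept
'b' @ 3: {3,4}
'b' @ 4: {1,2,5}  ✓accept
'a' @ 5: {3,4}
'b' @ 6: {1,2,5}  ✓accept
'a' @ 7: {3,4}
'b' @ 8: {1,2,5}  ✓accept
'a' @ 9: {3,4}
'b' @ 10: {1,2,5}  ✓accept
after full input: {1,2,5}  (accept=1 in)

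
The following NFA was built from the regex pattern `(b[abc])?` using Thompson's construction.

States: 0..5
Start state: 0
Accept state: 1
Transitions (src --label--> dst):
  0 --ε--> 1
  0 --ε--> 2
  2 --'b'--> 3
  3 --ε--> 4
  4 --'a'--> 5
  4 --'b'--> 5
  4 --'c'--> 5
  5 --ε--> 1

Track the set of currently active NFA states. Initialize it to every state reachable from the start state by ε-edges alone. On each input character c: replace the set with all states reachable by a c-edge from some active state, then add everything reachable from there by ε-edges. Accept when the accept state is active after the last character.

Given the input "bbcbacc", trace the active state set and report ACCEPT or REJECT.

Answer: REJECT

Trace:
S₀ = ε-closure({0}) = {0,1,2}
'b' @ 1: {3,4}
'b' @ 2: {1,5}  (accept∈set)
'c' @ 3: {}  — no active states
rest 'bacc' ignored (set empty)
after full input: {}  (accept=1 not in)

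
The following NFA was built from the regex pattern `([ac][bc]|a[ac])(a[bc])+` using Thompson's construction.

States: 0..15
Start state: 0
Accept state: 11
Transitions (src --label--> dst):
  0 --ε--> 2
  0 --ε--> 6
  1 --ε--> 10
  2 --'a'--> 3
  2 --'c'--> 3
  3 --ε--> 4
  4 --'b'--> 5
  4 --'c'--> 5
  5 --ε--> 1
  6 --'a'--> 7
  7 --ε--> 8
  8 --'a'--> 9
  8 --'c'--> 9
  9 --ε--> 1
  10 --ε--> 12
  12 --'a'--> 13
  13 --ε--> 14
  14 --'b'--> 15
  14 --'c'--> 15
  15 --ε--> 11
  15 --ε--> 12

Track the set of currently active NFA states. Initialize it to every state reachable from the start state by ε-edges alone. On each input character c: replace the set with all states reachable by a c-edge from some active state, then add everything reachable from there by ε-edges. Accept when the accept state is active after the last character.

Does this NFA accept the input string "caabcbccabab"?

Answer: REJECT

Derivation:
S₀ = ε-closure({0}) = {0,2,6}
'c' @ 1: {3,4}
'a' @ 2: {}  — no active states
rest 'abcbccabab' ignored (set empty)
final: {}; accept 11 not in set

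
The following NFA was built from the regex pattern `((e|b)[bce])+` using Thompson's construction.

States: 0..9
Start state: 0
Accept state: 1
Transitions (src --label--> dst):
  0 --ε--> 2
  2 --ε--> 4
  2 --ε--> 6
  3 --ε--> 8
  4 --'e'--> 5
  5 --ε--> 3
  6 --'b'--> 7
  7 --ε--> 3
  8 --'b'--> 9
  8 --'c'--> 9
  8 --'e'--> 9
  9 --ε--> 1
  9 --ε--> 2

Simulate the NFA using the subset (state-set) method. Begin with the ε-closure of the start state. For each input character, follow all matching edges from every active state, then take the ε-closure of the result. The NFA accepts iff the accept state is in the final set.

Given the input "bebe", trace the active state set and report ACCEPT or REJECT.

initial (ε-close {0}): {0,2,4,6}
'b' @ 1: {3,7,8}
'e' @ 2: {1,2,4,6,9}  (accept∈set)
'b' @ 3: {3,7,8}
'e' @ 4: {1,2,4,6,9}  (accept∈set)
end set {1,2,4,6,9} — state 1 in

Answer: ACCEPT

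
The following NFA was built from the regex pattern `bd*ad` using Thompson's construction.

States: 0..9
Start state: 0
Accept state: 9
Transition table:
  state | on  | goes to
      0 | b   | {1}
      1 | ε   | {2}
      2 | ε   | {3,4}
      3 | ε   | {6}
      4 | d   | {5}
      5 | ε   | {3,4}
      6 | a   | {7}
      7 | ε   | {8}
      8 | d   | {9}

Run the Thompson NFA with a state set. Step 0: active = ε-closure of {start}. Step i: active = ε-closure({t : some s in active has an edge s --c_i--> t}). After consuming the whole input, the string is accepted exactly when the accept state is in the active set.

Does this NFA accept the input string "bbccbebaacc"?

Answer: REJECT

Trace:
S₀ = ε-closure({0}) = {0}
'b' @ 1: {1,2,3,4,6}
'b' @ 2: {}  — no active states
rest 'ccbebaacc' ignored (set empty)
final: {}; accept 9 not in set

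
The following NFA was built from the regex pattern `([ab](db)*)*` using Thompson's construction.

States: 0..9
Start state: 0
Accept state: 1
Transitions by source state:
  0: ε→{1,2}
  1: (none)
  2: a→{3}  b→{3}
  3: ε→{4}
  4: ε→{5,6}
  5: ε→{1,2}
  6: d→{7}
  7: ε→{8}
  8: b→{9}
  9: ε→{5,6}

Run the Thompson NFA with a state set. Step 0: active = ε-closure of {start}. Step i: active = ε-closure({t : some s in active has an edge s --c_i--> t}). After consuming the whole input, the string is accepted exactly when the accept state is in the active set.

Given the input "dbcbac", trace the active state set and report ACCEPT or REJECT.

start: ε-closure({0}) = {0,1,2}
'd' @ 1: {}  — dead — no transitions
rest 'bcbac' ignored (set empty)
end set {} — state 1 not in

Answer: REJECT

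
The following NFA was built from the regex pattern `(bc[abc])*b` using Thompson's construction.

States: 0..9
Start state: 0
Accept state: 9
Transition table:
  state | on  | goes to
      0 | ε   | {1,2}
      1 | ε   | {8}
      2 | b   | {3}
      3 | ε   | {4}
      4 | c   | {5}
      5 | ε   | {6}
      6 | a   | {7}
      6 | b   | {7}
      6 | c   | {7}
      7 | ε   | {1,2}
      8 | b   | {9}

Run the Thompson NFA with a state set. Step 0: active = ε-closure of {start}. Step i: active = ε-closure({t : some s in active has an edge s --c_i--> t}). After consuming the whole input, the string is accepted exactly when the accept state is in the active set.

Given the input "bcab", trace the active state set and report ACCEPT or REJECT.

Answer: ACCEPT

Trace:
S₀ = ε-closure({0}) = {0,1,2,8}
'b' @ 1: {3,4,9}  (accept∈set)
'c' @ 2: {5,6}
'a' @ 3: {1,2,7,8}
'b' @ 4: {3,4,9}  (accept∈set)
final: {3,4,9}; accept 9 in set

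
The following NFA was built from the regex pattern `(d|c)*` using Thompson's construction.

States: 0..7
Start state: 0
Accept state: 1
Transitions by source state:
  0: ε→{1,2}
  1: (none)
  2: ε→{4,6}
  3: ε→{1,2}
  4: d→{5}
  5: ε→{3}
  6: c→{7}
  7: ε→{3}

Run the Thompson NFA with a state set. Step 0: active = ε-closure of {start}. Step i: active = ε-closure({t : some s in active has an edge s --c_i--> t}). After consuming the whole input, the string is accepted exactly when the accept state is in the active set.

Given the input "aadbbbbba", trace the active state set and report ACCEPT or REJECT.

start: ε-closure({0}) = {0,1,2,4,6}
'a' @ 1: {}  — state set empty
rest 'adbbbbba' ignored (set empty)
final: {}; accept 1 not in set

Answer: REJECT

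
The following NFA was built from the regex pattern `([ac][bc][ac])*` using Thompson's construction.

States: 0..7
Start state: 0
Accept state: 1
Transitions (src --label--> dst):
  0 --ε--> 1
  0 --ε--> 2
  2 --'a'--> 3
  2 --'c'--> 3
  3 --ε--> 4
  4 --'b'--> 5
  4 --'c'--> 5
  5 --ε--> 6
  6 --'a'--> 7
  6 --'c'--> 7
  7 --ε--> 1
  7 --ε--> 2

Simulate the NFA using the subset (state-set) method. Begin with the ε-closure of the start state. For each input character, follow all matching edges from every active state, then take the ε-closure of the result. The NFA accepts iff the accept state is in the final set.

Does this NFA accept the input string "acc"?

Answer: ACCEPT

Steps:
start: ε-closure({0}) = {0,1,2}
'a' @ 1: {3,4}
'c' @ 2: {5,6}
'c' @ 3: {1,2,7}  [accepting]
end set {1,2,7} — state 1 in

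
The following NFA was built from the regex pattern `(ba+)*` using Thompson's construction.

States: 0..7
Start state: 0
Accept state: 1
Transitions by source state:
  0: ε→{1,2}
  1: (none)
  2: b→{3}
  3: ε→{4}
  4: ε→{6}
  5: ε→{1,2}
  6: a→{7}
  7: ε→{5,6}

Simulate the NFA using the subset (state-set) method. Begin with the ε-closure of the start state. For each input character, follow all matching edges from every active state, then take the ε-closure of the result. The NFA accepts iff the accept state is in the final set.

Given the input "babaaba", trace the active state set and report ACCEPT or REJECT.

initial (ε-close {0}): {0,1,2}
'b' @ 1: {3,4,6}
'a' @ 2: {1,2,5,6,7}  [accepting]
'b' @ 3: {3,4,6}
'a' @ 4: {1,2,5,6,7}  [accepting]
'a' @ 5: {1,2,5,6,7}  [accepting]
'b' @ 6: {3,4,6}
'a' @ 7: {1,2,5,6,7}  [accepting]
end set {1,2,5,6,7} — state 1 in

Answer: ACCEPT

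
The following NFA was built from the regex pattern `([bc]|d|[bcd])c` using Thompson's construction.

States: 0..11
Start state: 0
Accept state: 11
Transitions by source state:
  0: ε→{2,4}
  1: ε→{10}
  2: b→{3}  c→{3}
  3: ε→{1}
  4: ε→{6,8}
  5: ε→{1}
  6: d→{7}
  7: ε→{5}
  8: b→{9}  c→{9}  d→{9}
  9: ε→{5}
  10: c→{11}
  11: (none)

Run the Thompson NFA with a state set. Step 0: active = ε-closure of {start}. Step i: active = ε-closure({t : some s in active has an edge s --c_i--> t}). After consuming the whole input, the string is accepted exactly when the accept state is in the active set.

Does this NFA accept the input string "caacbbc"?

initial (ε-close {0}): {0,2,4,6,8}
'c' @ 1: {1,3,5,9,10}
'a' @ 2: {}  — dead — no transitions
rest 'acbbc' ignored (set empty)
after full input: {}  (accept=11 not in)

Answer: REJECT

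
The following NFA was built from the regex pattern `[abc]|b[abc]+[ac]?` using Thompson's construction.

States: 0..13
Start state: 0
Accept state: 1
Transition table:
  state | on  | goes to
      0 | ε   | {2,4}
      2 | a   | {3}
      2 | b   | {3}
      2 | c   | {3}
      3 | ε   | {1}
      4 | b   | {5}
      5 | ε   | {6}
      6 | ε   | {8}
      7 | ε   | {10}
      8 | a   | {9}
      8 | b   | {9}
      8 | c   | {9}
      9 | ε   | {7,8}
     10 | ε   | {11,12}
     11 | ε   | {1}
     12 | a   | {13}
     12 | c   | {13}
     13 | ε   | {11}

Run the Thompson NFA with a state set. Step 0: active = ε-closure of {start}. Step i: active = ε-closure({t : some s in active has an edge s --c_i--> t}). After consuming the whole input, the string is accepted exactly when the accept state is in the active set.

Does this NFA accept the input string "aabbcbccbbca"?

start: ε-closure({0}) = {0,2,4}
'a' @ 1: {1,3}  (accept∈set)
'a' @ 2: {}  — dead — no transitions
rest 'bbcbccbbca' ignored (set empty)
final: {}; accept 1 not in set

Answer: REJECT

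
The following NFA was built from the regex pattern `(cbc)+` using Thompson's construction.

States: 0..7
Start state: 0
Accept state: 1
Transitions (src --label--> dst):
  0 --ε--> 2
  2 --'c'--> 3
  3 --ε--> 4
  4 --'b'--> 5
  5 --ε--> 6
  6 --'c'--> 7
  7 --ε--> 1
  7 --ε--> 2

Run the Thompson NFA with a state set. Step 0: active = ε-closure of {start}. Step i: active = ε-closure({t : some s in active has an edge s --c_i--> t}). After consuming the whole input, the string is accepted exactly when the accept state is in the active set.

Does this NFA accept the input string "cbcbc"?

Answer: REJECT

Steps:
start: ε-closure({0}) = {0,2}
'c' @ 1: {3,4}
'b' @ 2: {5,6}
'c' @ 3: {1,2,7}  ✓accept
'b' @ 4: {}  — no active states
rest 'c' ignored (set empty)
final: {}; accept 1 not in set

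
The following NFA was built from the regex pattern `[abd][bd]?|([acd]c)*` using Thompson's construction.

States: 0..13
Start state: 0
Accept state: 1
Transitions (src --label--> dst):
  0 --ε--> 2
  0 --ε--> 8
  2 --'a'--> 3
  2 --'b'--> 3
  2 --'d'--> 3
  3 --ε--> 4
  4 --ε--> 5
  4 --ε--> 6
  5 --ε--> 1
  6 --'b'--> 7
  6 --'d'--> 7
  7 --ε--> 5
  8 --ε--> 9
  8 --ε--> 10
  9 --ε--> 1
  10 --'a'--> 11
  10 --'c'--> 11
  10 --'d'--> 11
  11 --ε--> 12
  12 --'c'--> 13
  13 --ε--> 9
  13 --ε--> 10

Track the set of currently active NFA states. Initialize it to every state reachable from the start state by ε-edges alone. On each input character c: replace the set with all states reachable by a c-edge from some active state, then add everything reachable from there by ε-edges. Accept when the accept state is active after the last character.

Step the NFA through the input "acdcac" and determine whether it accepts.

S₀ = ε-closure({0}) = {0,1,2,8,9,10}
'a' @ 1: {1,3,4,5,6,11,12}  [accepting]
'c' @ 2: {1,9,10,13}  [accepting]
'd' @ 3: {11,12}
'c' @ 4: {1,9,10,13}  [accepting]
'a' @ 5: {11,12}
'c' @ 6: {1,9,10,13}  [accepting]
end set {1,9,10,13} — state 1 in

Answer: ACCEPT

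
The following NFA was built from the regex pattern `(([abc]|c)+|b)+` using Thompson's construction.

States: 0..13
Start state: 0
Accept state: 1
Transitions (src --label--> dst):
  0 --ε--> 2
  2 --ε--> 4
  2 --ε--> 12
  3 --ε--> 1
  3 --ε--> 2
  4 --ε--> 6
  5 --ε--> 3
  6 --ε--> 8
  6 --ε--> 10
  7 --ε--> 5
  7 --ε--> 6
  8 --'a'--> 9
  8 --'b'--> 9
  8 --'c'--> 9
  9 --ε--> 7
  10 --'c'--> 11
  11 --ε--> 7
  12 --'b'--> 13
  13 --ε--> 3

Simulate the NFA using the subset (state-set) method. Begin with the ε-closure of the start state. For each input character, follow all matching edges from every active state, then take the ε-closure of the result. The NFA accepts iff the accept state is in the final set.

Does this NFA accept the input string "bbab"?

S₀ = ε-closure({0}) = {0,2,4,6,8,10,12}
'b' @ 1: {1,2,3,4,5,6,7,8,9,10,12,13}  [accepting]
'b' @ 2: {1,2,3,4,5,6,7,8,9,10,12,13}  [accepting]
'a' @ 3: {1,2,3,4,5,6,7,8,9,10,12}  [accepting]
'b' @ 4: {1,2,3,4,5,6,7,8,9,10,12,13}  [accepting]
final: {1,2,3,4,5,6,7,8,9,10,12,13}; accept 1 in set

Answer: ACCEPT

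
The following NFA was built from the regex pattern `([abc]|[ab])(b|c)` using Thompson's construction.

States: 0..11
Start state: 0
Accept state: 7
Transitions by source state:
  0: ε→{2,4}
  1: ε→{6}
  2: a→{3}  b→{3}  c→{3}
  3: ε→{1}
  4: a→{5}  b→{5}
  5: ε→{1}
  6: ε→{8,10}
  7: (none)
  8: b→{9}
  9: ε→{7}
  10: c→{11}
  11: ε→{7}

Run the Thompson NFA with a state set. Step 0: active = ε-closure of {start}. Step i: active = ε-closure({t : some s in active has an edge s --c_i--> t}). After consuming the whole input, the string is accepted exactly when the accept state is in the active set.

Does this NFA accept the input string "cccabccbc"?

Answer: REJECT

Derivation:
start: ε-closure({0}) = {0,2,4}
'c' @ 1: {1,3,6,8,10}
'c' @ 2: {7,11}  ✓accept
'c' @ 3: {}  — state set empty
rest 'abccbc' ignored (set empty)
after full input: {}  (accept=7 not in)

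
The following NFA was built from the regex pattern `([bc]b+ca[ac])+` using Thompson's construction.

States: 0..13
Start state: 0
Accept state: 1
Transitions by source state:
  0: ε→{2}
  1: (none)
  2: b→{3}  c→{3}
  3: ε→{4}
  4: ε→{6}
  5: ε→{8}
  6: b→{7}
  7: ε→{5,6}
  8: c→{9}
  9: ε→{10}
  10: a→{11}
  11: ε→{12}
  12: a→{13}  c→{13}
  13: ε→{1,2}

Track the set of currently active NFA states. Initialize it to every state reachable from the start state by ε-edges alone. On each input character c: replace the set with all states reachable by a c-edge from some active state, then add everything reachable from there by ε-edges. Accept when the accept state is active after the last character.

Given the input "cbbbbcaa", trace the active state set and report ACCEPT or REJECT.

start: ε-closure({0}) = {0,2}
'c' @ 1: {3,4,6}
'b' @ 2: {5,6,7,8}
'b' @ 3: {5,6,7,8}
'b' @ 4: {5,6,7,8}
'b' @ 5: {5,6,7,8}
'c' @ 6: {9,10}
'a' @ 7: {11,12}
'a' @ 8: {1,2,13}  (accept∈set)
final: {1,2,13}; accept 1 in set

Answer: ACCEPT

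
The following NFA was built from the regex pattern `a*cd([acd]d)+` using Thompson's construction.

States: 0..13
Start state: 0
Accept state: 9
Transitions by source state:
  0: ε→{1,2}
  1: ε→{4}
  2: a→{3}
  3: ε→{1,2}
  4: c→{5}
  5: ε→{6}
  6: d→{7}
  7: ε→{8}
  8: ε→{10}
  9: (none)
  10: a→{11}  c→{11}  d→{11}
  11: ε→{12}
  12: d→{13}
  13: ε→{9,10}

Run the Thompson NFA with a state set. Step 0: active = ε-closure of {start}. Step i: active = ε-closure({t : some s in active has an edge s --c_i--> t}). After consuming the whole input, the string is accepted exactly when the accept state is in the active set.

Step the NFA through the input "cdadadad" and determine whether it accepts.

initial (ε-close {0}): {0,1,2,4}
'c' @ 1: {5,6}
'd' @ 2: {7,8,10}
'a' @ 3: {11,12}
'd' @ 4: {9,10,13}  ✓accept
'a' @ 5: {11,12}
'd' @ 6: {9,10,13}  ✓accept
'a' @ 7: {11,12}
'd' @ 8: {9,10,13}  ✓accept
end set {9,10,13} — state 9 in

Answer: ACCEPT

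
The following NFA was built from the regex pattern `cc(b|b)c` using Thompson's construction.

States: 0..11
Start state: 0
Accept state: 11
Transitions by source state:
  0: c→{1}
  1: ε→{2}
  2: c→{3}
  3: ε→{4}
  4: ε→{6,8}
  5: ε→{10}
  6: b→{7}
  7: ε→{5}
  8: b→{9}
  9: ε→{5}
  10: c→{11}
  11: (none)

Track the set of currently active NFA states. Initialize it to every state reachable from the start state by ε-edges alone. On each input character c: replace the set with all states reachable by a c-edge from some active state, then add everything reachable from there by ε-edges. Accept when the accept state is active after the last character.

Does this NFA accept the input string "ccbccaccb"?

Answer: REJECT

Trace:
initial (ε-close {0}): {0}
'c' @ 1: {1,2}
'c' @ 2: {3,4,6,8}
'b' @ 3: {5,7,9,10}
'c' @ 4: {11}  ✓accept
'c' @ 5: {}  — no active states
rest 'accb' ignored (set empty)
final: {}; accept 11 not in set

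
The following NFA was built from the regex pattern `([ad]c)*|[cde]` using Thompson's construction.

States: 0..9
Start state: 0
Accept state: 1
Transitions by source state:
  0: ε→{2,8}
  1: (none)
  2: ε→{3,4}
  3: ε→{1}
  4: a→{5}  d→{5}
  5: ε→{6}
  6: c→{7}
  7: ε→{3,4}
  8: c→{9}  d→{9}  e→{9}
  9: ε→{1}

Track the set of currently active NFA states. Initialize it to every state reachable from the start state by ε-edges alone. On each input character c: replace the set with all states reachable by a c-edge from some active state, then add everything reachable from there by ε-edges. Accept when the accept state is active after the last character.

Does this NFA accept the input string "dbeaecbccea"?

initial (ε-close {0}): {0,1,2,3,4,8}
'd' @ 1: {1,5,6,9}  ✓accept
'b' @ 2: {}  — dead — no transitions
rest 'eaecbccea' ignored (set empty)
final: {}; accept 1 not in set

Answer: REJECT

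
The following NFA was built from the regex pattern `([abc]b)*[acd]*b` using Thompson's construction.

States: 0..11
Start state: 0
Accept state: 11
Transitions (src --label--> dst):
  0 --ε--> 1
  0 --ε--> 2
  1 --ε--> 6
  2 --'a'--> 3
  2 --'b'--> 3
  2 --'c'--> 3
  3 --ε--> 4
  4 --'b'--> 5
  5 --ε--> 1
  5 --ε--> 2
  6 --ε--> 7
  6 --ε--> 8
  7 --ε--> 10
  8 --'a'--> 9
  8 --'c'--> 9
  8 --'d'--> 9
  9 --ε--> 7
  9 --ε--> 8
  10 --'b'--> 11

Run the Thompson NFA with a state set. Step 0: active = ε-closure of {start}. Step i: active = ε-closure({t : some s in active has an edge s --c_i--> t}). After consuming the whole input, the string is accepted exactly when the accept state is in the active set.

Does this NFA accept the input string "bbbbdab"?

S₀ = ε-closure({0}) = {0,1,2,6,7,8,10}
'b' @ 1: {3,4,11}  (accept∈set)
'b' @ 2: {1,2,5,6,7,8,10}
'b' @ 3: {3,4,11}  (accept∈set)
'b' @ 4: {1,2,5,6,7,8,10}
'd' @ 5: {7,8,9,10}
'a' @ 6: {7,8,9,10}
'b' @ 7: {11}  (accept∈set)
final: {11}; accept 11 in set

Answer: ACCEPT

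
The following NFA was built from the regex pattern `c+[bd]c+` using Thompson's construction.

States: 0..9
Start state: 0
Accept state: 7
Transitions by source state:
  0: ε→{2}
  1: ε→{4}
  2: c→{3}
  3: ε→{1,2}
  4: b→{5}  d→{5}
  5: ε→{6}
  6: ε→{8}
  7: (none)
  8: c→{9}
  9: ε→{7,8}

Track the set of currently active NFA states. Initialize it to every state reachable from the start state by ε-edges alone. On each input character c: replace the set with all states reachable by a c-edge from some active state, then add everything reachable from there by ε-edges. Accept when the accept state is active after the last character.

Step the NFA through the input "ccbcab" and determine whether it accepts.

S₀ = ε-closure({0}) = {0,2}
'c' @ 1: {1,2,3,4}
'c' @ 2: {1,2,3,4}
'b' @ 3: {5,6,8}
'c' @ 4: {7,8,9}  [accepting]
'a' @ 5: {}  — state set empty
rest 'b' ignored (set empty)
final: {}; accept 7 not in set

Answer: REJECT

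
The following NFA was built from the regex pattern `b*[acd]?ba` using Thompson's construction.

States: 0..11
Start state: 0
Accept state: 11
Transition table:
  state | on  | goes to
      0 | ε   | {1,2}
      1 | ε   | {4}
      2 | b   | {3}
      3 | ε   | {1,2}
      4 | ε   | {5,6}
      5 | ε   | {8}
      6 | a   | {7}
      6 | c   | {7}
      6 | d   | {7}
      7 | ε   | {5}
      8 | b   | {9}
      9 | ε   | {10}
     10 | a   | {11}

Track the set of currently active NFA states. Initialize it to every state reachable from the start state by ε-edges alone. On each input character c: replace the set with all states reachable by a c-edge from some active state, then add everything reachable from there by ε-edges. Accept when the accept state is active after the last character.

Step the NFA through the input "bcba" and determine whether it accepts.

Answer: ACCEPT

Trace:
start: ε-closure({0}) = {0,1,2,4,5,6,8}
'b' @ 1: {1,2,3,4,5,6,8,9,10}
'c' @ 2: {5,7,8}
'b' @ 3: {9,10}
'a' @ 4: {11}  ✓accept
after full input: {11}  (accept=11 in)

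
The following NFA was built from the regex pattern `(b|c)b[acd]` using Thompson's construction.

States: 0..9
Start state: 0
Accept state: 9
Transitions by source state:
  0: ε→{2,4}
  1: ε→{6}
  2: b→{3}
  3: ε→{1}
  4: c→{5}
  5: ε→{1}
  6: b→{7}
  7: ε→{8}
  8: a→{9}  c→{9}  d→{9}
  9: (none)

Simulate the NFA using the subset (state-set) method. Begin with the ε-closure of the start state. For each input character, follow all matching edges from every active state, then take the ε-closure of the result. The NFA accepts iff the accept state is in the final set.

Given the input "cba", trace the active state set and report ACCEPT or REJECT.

S₀ = ε-closure({0}) = {0,2,4}
'c' @ 1: {1,5,6}
'b' @ 2: {7,8}
'a' @ 3: {9}  (accept∈set)
after full input: {9}  (accept=9 in)

Answer: ACCEPT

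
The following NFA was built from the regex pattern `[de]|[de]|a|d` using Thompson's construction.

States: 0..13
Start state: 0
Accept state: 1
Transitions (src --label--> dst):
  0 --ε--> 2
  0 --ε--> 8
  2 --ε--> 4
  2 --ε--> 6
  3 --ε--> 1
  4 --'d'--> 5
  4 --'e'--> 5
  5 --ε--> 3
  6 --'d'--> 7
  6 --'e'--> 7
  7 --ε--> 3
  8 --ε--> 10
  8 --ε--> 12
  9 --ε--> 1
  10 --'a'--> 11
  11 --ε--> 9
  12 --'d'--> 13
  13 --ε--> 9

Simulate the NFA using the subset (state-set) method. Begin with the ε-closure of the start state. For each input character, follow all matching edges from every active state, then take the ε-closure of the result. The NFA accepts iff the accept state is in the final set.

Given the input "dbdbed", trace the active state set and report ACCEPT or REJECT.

initial (ε-close {0}): {0,2,4,6,8,10,12}
'd' @ 1: {1,3,5,7,9,13}  [accepting]
'b' @ 2: {}  — dead — no transitions
rest 'dbed' ignored (set empty)
end set {} — state 1 not in

Answer: REJECT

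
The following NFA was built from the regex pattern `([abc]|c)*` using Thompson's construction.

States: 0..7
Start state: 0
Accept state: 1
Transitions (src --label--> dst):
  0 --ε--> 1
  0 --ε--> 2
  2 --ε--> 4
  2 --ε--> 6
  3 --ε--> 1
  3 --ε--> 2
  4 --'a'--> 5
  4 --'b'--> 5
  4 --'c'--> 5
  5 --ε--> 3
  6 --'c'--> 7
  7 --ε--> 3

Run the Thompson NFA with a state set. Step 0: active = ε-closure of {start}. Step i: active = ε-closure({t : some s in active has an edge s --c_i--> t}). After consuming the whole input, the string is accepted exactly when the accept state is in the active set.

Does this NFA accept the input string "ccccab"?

Answer: ACCEPT

Derivation:
S₀ = ε-closure({0}) = {0,1,2,4,6}
'c' @ 1: {1,2,3,4,5,6,7}  [accepting]
'c' @ 2: {1,2,3,4,5,6,7}  [accepting]
'c' @ 3: {1,2,3,4,5,6,7}  [accepting]
'c' @ 4: {1,2,3,4,5,6,7}  [accepting]
'a' @ 5: {1,2,3,4,5,6}  [accepting]
'b' @ 6: {1,2,3,4,5,6}  [accepting]
end set {1,2,3,4,5,6} — state 1 in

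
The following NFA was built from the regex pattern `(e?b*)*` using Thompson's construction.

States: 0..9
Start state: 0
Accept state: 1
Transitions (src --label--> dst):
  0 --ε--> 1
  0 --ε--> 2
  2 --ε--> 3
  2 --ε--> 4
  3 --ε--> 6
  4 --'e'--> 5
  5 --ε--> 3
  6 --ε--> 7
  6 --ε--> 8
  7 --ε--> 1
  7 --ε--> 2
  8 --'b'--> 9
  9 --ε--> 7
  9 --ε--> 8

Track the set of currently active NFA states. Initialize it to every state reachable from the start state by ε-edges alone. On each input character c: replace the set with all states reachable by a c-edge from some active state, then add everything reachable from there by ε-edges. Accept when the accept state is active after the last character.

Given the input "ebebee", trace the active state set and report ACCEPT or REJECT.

S₀ = ε-closure({0}) = {0,1,2,3,4,6,7,8}
'e' @ 1: {1,2,3,4,5,6,7,8}  ✓accept
'b' @ 2: {1,2,3,4,6,7,8,9}  ✓accept
'e' @ 3: {1,2,3,4,5,6,7,8}  ✓accept
'b' @ 4: {1,2,3,4,6,7,8,9}  ✓accept
'e' @ 5: {1,2,3,4,5,6,7,8}  ✓accept
'e' @ 6: {1,2,3,4,5,6,7,8}  ✓accept
after full input: {1,2,3,4,5,6,7,8}  (accept=1 in)

Answer: ACCEPT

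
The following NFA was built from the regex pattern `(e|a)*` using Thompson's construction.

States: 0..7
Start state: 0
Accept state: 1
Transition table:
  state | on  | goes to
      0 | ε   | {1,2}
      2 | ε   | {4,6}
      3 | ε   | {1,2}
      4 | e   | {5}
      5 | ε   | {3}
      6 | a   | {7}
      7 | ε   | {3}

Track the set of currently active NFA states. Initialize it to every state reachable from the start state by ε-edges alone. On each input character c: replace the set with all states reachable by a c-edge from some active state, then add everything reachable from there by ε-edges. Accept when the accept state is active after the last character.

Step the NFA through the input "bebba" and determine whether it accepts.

Answer: REJECT

Steps:
start: ε-closure({0}) = {0,1,2,4,6}
'b' @ 1: {}  — no active states
rest 'ebba' ignored (set empty)
end set {} — state 1 not in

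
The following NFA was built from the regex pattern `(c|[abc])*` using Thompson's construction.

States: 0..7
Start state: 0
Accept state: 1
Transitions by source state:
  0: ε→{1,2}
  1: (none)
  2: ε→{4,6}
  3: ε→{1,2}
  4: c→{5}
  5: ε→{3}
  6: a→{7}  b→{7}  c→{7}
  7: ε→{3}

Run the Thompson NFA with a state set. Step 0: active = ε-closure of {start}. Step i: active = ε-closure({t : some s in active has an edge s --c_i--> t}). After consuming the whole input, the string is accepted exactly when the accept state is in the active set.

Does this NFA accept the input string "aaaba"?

Answer: ACCEPT

Derivation:
S₀ = ε-closure({0}) = {0,1,2,4,6}
'a' @ 1: {1,2,3,4,6,7}  (accept∈set)
'a' @ 2: {1,2,3,4,6,7}  (accept∈set)
'a' @ 3: {1,2,3,4,6,7}  (accept∈set)
'b' @ 4: {1,2,3,4,6,7}  (accept∈set)
'a' @ 5: {1,2,3,4,6,7}  (accept∈set)
final: {1,2,3,4,6,7}; accept 1 in set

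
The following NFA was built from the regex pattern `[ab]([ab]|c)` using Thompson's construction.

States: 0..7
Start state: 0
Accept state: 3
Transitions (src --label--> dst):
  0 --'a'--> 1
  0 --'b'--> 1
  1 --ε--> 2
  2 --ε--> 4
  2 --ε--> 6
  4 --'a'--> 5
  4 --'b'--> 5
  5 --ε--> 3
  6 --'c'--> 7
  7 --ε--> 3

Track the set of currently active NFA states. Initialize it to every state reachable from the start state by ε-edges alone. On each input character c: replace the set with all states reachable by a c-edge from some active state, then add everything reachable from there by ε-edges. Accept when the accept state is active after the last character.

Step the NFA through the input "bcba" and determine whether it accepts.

Answer: REJECT

Derivation:
S₀ = ε-closure({0}) = {0}
'b' @ 1: {1,2,4,6}
'c' @ 2: {3,7}  (accept∈set)
'b' @ 3: {}  — dead — no transitions
rest 'a' ignored (set empty)
end set {} — state 3 not in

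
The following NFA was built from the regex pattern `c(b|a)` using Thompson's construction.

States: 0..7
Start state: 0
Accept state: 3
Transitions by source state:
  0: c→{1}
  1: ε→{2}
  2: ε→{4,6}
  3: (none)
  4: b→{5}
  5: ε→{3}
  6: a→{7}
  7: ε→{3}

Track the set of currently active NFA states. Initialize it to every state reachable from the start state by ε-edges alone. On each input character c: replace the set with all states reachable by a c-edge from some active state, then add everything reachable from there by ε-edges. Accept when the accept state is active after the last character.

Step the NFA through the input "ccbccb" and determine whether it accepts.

Answer: REJECT

Trace:
start: ε-closure({0}) = {0}
'c' @ 1: {1,2,4,6}
'c' @ 2: {}  — state set empty
rest 'bccb' ignored (set empty)
final: {}; accept 3 not in set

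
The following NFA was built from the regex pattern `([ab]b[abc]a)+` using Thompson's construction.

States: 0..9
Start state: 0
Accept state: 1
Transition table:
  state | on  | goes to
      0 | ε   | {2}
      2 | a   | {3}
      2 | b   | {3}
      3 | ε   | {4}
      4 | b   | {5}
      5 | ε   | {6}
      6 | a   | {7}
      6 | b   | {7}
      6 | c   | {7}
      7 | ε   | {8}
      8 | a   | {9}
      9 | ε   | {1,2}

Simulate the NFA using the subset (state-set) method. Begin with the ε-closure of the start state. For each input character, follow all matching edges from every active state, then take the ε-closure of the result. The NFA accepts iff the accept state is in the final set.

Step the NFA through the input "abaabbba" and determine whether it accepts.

S₀ = ε-closure({0}) = {0,2}
'a' @ 1: {3,4}
'b' @ 2: {5,6}
'a' @ 3: {7,8}
'a' @ 4: {1,2,9}  [accepting]
'b' @ 5: {3,4}
'b' @ 6: {5,6}
'b' @ 7: {7,8}
'a' @ 8: {1,2,9}  [accepting]
end set {1,2,9} — state 1 in

Answer: ACCEPT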